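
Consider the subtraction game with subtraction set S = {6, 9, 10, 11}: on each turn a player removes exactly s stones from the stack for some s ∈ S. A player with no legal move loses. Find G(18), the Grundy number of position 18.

G(0) = 0
G(1) = mex{} = 0
G(2) = mex{} = 0
G(3) = mex{} = 0
G(4) = mex{} = 0
G(5) = mex{} = 0
G(6) = mex{0} = 1
G(7) = mex{0} = 1
G(8) = mex{0} = 1
G(9) = mex{0,0} = 1
G(10) = mex{0,0,0} = 1
G(11) = mex{0,0,0,0} = 1
G(12) = mex{1,0,0,0} = 2
G(13) = mex{1,0,0,0} = 2
G(14) = mex{1,0,0,0} = 2
G(15) = mex{1,1,0,0} = 2
G(16) = mex{1,1,1,0} = 2
G(17) = mex{1,1,1,1} = 0
G(18) = mex{2,1,1,1} = 0

0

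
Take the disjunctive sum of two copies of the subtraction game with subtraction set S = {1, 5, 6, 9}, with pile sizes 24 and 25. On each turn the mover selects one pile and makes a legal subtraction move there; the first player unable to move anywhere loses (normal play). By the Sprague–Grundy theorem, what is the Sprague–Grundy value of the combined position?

1

All piles use S = {1, 5, 6, 9}:
n :  0  1  2  3  4  5  6  7  8  9 10 11 12 13 14 15 16 17 18 19 20 21 22 23 24 25
G :  0  1  0  1  0  1  2  3  2  3  2  3  0  1  0  1  0  1  2  3  2  3  2  3  0  1
Pile A: G(24) = 0.
Pile B: G(25) = 1.
Combined Grundy value = 0 ⊕ 1 = 1.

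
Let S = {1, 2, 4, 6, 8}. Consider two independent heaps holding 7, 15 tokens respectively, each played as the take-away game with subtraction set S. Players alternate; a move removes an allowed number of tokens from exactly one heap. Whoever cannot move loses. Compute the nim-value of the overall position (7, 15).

All heaps use S = {1, 2, 4, 6, 8}:
G(0) = 0
G(1) = mex{0} = 1
G(2) = mex{1,0} = 2
G(3) = mex{2,1} = 0
G(4) = mex{0,2,0} = 1
G(5) = mex{1,0,1} = 2
G(6) = mex{2,1,2,0} = 3
G(7) = mex{3,2,0,1} = 4
G(8) = mex{4,3,1,2,0} = 5
G(9) = mex{5,4,2,0,1} = 3
G(10) = mex{3,5,3,1,2} = 0
G(11) = mex{0,3,4,2,0} = 1
G(12) = mex{1,0,5,3,1} = 2
G(13) = mex{2,1,3,4,2} = 0
G(14) = mex{0,2,0,5,3} = 1
G(15) = mex{1,0,1,3,4} = 2
Heap A: G(7) = 4.
Heap B: G(15) = 2.
Combined Grundy value = 4 ⊕ 2 = 6.

6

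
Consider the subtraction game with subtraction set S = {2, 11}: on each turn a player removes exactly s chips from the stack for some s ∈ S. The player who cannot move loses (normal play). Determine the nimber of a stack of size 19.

1

n :  0  1  2  3  4  5  6  7  8  9 10 11 12 13 14 15 16 17 18 19
G :  0  0  1  1  0  0  1  1  0  0  1  1  2  0  0  1  1  0  0  1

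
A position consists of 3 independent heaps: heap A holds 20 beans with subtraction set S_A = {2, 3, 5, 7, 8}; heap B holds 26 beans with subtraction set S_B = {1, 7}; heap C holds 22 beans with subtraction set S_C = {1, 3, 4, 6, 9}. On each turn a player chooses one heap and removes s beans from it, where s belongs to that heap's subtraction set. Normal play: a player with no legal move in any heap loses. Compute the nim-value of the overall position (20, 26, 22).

3

Heap A, S = {2, 3, 5, 7, 8}:
n :  0  1  2  3  4  5  6  7  8  9 10 11 12 13 14 15 16 17 18 19 20
G :  0  0  1  1  2  2  3  3  4  4  0  0  1  1  2  2  3  3  4  4  0
G_A(20) = 0.
Heap B, S = {1, 7}:
G(0) = 0
G(1) = mex{0} = 1
G(2) = mex{1} = 0
G(3) = mex{0} = 1
G(4) = mex{1} = 0
G(5) = mex{0} = 1
G(6) = mex{1} = 0
G(7) = mex{0,0} = 1
G(8) = mex{1,1} = 0
G(9) = mex{0,0} = 1
G(10) = mex{1,1} = 0
G(11) = mex{0,0} = 1
G(12) = mex{1,1} = 0
G(13) = mex{0,0} = 1
G(14) = mex{1,1} = 0
G(15) = mex{0,0} = 1
G(16) = mex{1,1} = 0
G(17) = mex{0,0} = 1
G(18) = mex{1,1} = 0
G(19) = mex{0,0} = 1
G(20) = mex{1,1} = 0
G(21) = mex{0,0} = 1
G(22) = mex{1,1} = 0
G(23) = mex{0,0} = 1
G(24) = mex{1,1} = 0
G(25) = mex{0,0} = 1
G(26) = mex{1,1} = 0
G_B(26) = 0.
Heap C, S = {1, 3, 4, 6, 9}:
G(0) = 0
G(1) = mex{0} = 1
G(2) = mex{1} = 0
G(3) = mex{0,0} = 1
G(4) = mex{1,1,0} = 2
G(5) = mex{2,0,1} = 3
G(6) = mex{3,1,0,0} = 2
G(7) = mex{2,2,1,1} = 0
G(8) = mex{0,3,2,0} = 1
G(9) = mex{1,2,3,1,0} = 4
G(10) = mex{4,0,2,2,1} = 3
G(11) = mex{3,1,0,3,0} = 2
G(12) = mex{2,4,1,2,1} = 0
G(13) = mex{0,3,4,0,2} = 1
G(14) = mex{1,2,3,1,3} = 0
G(15) = mex{0,0,2,4,2} = 1
G(16) = mex{1,1,0,3,0} = 2
G(17) = mex{2,0,1,2,1} = 3
G(18) = mex{3,1,0,0,4} = 2
G(19) = mex{2,2,1,1,3} = 0
G(20) = mex{0,3,2,0,2} = 1
G(21) = mex{1,2,3,1,0} = 4
G(22) = mex{4,0,2,2,1} = 3
G_C(22) = 3.
Combined Grundy value = 0 ⊕ 0 ⊕ 3 = 3.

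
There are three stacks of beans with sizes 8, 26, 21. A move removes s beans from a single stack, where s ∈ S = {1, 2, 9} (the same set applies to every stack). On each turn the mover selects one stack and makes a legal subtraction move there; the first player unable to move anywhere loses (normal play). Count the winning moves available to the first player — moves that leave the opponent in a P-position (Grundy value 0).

All stacks use S = {1, 2, 9}:
G(0) = 0
G(1) = mex{0} = 1
G(2) = mex{1,0} = 2
G(3) = mex{2,1} = 0
G(4) = mex{0,2} = 1
G(5) = mex{1,0} = 2
G(6) = mex{2,1} = 0
G(7) = mex{0,2} = 1
G(8) = mex{1,0} = 2
G(9) = mex{2,1,0} = 3
G(10) = mex{3,2,1} = 0
G(11) = mex{0,3,2} = 1
G(12) = mex{1,0,0} = 2
G(13) = mex{2,1,1} = 0
G(14) = mex{0,2,2} = 1
G(15) = mex{1,0,0} = 2
G(16) = mex{2,1,1} = 0
G(17) = mex{0,2,2} = 1
G(18) = mex{1,0,3} = 2
G(19) = mex{2,1,0} = 3
G(20) = mex{3,2,1} = 0
G(21) = mex{0,3,2} = 1
G(22) = mex{1,0,0} = 2
G(23) = mex{2,1,1} = 0
G(24) = mex{0,2,2} = 1
G(25) = mex{1,0,0} = 2
G(26) = mex{2,1,1} = 0
Stack A: G(8) = 2.
Stack B: G(26) = 0.
Stack C: G(21) = 1.
Combined Grundy value = 2 ⊕ 0 ⊕ 1 = 3.
A winning move leaves total XOR = 0, i.e. changes one component's Grundy value g to g ⊕ X where X is the current total.
Stack A: need g' = 2⊕3 = 1. Options: 8−1→G=1, 8−2→G=0. Hits: 1.
Stack B: need g' = 0⊕3 = 3. Options: 26−1→G=2, 26−2→G=1, 26−9→G=1. Hits: 0.
Stack C: need g' = 1⊕3 = 2. Options: 21−1→G=0, 21−2→G=3, 21−9→G=2. Hits: 1.

2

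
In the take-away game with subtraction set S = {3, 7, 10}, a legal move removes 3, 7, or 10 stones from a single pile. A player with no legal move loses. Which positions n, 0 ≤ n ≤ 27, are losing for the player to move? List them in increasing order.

G(0) = 0
G(1) = mex{} = 0
G(2) = mex{} = 0
G(3) = mex{0} = 1
G(4) = mex{0} = 1
G(5) = mex{0} = 1
G(6) = mex{1} = 0
G(7) = mex{1,0} = 2
G(8) = mex{1,0} = 2
G(9) = mex{0,0} = 1
G(10) = mex{2,1,0} = 3
G(11) = mex{2,1,0} = 3
G(12) = mex{1,1,0} = 2
G(13) = mex{3,0,1} = 2
G(14) = mex{3,2,1} = 0
G(15) = mex{2,2,1} = 0
G(16) = mex{2,1,0} = 3
G(17) = mex{0,3,2} = 1
G(18) = mex{0,3,2} = 1
G(19) = mex{3,2,1} = 0
G(20) = mex{1,2,3} = 0
G(21) = mex{1,0,3} = 2
G(22) = mex{0,0,2} = 1
G(23) = mex{0,3,2} = 1
G(24) = mex{2,1,0} = 3
G(25) = mex{1,1,0} = 2
G(26) = mex{1,0,3} = 2
G(27) = mex{3,0,1} = 2
P-positions are exactly the n with G(n) = 0.

0, 1, 2, 6, 14, 15, 19, 20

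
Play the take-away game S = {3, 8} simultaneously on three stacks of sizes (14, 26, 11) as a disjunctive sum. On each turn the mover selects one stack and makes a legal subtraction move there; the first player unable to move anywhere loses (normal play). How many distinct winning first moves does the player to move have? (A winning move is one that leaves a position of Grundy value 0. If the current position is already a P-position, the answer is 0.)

0

All stacks use S = {3, 8}:
G(0) = 0
G(1) = mex{} = 0
G(2) = mex{} = 0
G(3) = mex{0} = 1
G(4) = mex{0} = 1
G(5) = mex{0} = 1
G(6) = mex{1} = 0
G(7) = mex{1} = 0
G(8) = mex{1,0} = 2
G(9) = mex{0,0} = 1
G(10) = mex{0,0} = 1
G(11) = mex{2,1} = 0
G(12) = mex{1,1} = 0
G(13) = mex{1,1} = 0
G(14) = mex{0,0} = 1
G(15) = mex{0,0} = 1
G(16) = mex{0,2} = 1
G(17) = mex{1,1} = 0
G(18) = mex{1,1} = 0
G(19) = mex{1,0} = 2
G(20) = mex{0,0} = 1
G(21) = mex{0,0} = 1
G(22) = mex{2,1} = 0
G(23) = mex{1,1} = 0
G(24) = mex{1,1} = 0
G(25) = mex{0,0} = 1
G(26) = mex{0,0} = 1
Stack A: G(14) = 1.
Stack B: G(26) = 1.
Stack C: G(11) = 0.
Combined Grundy value = 1 ⊕ 1 ⊕ 0 = 0.
A winning move leaves total XOR = 0, i.e. changes one component's Grundy value g to g ⊕ X where X is the current total.
Stack A: target g' = 1⊕0 = 1, but every legal move changes the Grundy value (mex property), so 0 moves.
Stack B: target g' = 1⊕0 = 1, but every legal move changes the Grundy value (mex property), so 0 moves.
Stack C: target g' = 0⊕0 = 0, but every legal move changes the Grundy value (mex property), so 0 moves.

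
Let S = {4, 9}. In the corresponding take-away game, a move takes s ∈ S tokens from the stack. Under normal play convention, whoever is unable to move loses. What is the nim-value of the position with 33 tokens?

G(0) = 0
G(1) = mex{} = 0
G(2) = mex{} = 0
G(3) = mex{} = 0
G(4) = mex{0} = 1
G(5) = mex{0} = 1
G(6) = mex{0} = 1
G(7) = mex{0} = 1
G(8) = mex{1} = 0
G(9) = mex{1,0} = 2
G(10) = mex{1,0} = 2
G(11) = mex{1,0} = 2
G(12) = mex{0,0} = 1
G(13) = mex{2,1} = 0
G(14) = mex{2,1} = 0
G(15) = mex{2,1} = 0
G(16) = mex{1,1} = 0
G(17) = mex{0,0} = 1
G(18) = mex{0,2} = 1
G(19) = mex{0,2} = 1
G(20) = mex{0,2} = 1
G(21) = mex{1,1} = 0
G(22) = mex{1,0} = 2
G(23) = mex{1,0} = 2
G(24) = mex{1,0} = 2
G(25) = mex{0,0} = 1
G(26) = mex{2,1} = 0
G(27) = mex{2,1} = 0
G(28) = mex{2,1} = 0
G(29) = mex{1,1} = 0
G(30) = mex{0,0} = 1
G(31) = mex{0,2} = 1
G(32) = mex{0,2} = 1
G(33) = mex{0,2} = 1

1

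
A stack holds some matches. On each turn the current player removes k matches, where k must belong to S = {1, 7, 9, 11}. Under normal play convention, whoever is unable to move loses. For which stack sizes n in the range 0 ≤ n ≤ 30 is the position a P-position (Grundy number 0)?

0, 2, 4, 6, 8, 10, 12, 14, 16, 18, 20, 22, 24, 26, 28, 30

n :  0  1  2  3  4  5  6  7  8  9 10 11 12 13 14 15 16 17 18 19 20 21 22 23 24 25 26 27 28 29 30
G :  0  1  0  1  0  1  0  1  0  1  0  1  0  1  0  1  0  1  0  1  0  1  0  1  0  1  0  1  0  1  0
P-positions are exactly the n with G(n) = 0.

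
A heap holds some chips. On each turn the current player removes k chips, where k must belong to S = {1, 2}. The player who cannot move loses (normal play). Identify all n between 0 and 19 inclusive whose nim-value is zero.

0, 3, 6, 9, 12, 15, 18

G(0) = 0
G(1) = mex{0} = 1
G(2) = mex{1,0} = 2
G(3) = mex{2,1} = 0
G(4) = mex{0,2} = 1
G(5) = mex{1,0} = 2
G(6) = mex{2,1} = 0
G(7) = mex{0,2} = 1
G(8) = mex{1,0} = 2
G(9) = mex{2,1} = 0
G(10) = mex{0,2} = 1
G(11) = mex{1,0} = 2
G(12) = mex{2,1} = 0
G(13) = mex{0,2} = 1
G(14) = mex{1,0} = 2
G(15) = mex{2,1} = 0
G(16) = mex{0,2} = 1
G(17) = mex{1,0} = 2
G(18) = mex{2,1} = 0
G(19) = mex{0,2} = 1
P-positions are exactly the n with G(n) = 0.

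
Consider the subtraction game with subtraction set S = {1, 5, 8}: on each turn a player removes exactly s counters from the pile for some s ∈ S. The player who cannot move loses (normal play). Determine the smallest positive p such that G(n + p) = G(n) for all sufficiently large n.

13

G(0) = 0
G(1) = mex{0} = 1
G(2) = mex{1} = 0
G(3) = mex{0} = 1
G(4) = mex{1} = 0
G(5) = mex{0,0} = 1
G(6) = mex{1,1} = 0
G(7) = mex{0,0} = 1
G(8) = mex{1,1,0} = 2
G(9) = mex{2,0,1} = 3
G(10) = mex{3,1,0} = 2
G(11) = mex{2,0,1} = 3
G(12) = mex{3,1,0} = 2
G(13) = mex{2,2,1} = 0
G(14) = mex{0,3,0} = 1
G(15) = mex{1,2,1} = 0
G(16) = mex{0,3,2} = 1
G(17) = mex{1,2,3} = 0
G(18) = mex{0,0,2} = 1
G(19) = mex{1,1,3} = 0
G(20) = mex{0,0,2} = 1
G(21) = mex{1,1,0} = 2
G(22) = mex{2,0,1} = 3
G(23) = mex{3,1,0} = 2
G(24) = mex{2,0,1} = 3
G(25) = mex{3,1,0} = 2
G(26) = mex{2,2,1} = 0
G(27) = mex{0,3,0} = 1
G(n+13) = G(n) holds for n = 0,…,7 (a full window of length max(S) = 8), so the sequence is purely periodic with period 13.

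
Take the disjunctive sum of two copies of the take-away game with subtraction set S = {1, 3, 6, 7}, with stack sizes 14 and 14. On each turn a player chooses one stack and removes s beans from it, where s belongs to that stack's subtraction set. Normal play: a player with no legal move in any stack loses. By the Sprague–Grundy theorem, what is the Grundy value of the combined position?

All stacks use S = {1, 3, 6, 7}:
n :  0  1  2  3  4  5  6  7  8  9 10 11 12 13 14
G :  0  1  0  1  0  1  2  3  2  3  2  3  0  1  0
Stack A: G(14) = 0.
Stack B: G(14) = 0.
Combined Grundy value = 0 ⊕ 0 = 0.

0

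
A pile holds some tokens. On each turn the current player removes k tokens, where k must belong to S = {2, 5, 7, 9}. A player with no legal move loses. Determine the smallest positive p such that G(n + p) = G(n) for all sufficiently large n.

n :  0  1  2  3  4  5  6  7  8  9 10 11 12 13 14 15 16 17 18 19 20 21 22 23 24 25 26 27 28 29 30 31 32 33 34 35 36 37 38 39 40 41 42 43 44 45 46 47 48 49 50 51 52 53
G :  0  0  1  1  0  2  1  3  2  2  3  3  0  4  1  0  0  1  1  2  2  3  3  2  4  3  0  0  1  1  0  2  1  3  2  2  3  3  0  4  1  0  0  1  1  2  2  3  3  2  4  3  0  0
G(n+26) = G(n) holds for n = 0,…,8 (a full window of length max(S) = 9), so the sequence is purely periodic with period 26.

26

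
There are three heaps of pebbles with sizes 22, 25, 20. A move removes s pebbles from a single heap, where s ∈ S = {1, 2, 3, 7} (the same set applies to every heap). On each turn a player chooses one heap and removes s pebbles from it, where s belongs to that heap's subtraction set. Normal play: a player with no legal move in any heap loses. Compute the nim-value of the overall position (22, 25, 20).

All heaps use S = {1, 2, 3, 7}:
G(0) = 0
G(1) = mex{0} = 1
G(2) = mex{1,0} = 2
G(3) = mex{2,1,0} = 3
G(4) = mex{3,2,1} = 0
G(5) = mex{0,3,2} = 1
G(6) = mex{1,0,3} = 2
G(7) = mex{2,1,0,0} = 3
G(8) = mex{3,2,1,1} = 0
G(9) = mex{0,3,2,2} = 1
G(10) = mex{1,0,3,3} = 2
G(11) = mex{2,1,0,0} = 3
G(12) = mex{3,2,1,1} = 0
G(13) = mex{0,3,2,2} = 1
G(14) = mex{1,0,3,3} = 2
G(15) = mex{2,1,0,0} = 3
G(16) = mex{3,2,1,1} = 0
G(17) = mex{0,3,2,2} = 1
G(18) = mex{1,0,3,3} = 2
G(19) = mex{2,1,0,0} = 3
G(20) = mex{3,2,1,1} = 0
G(21) = mex{0,3,2,2} = 1
G(22) = mex{1,0,3,3} = 2
G(23) = mex{2,1,0,0} = 3
G(24) = mex{3,2,1,1} = 0
G(25) = mex{0,3,2,2} = 1
Heap A: G(22) = 2.
Heap B: G(25) = 1.
Heap C: G(20) = 0.
Combined Grundy value = 2 ⊕ 1 ⊕ 0 = 3.

3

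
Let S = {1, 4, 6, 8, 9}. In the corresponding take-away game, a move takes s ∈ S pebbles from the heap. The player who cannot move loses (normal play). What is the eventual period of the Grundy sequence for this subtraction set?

n :  0  1  2  3  4  5  6  7  8  9 10 11 12 13 14 15 16 17 18 19 20 21 22 23 24 25 26 27 28 29 30 31 32 33 34 35
G :  0  1  0  1  2  0  1  0  1  2  3  2  0  1  2  3  2  0  1  0  1  2  0  1  0  1  2  3  2  0  1  2  3  2  0  1
G(n+17) = G(n) holds for n = 0,…,8 (a full window of length max(S) = 9), so the sequence is purely periodic with period 17.

17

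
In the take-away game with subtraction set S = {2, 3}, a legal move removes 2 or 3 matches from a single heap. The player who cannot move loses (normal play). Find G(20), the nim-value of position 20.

G(0) = 0
G(1) = mex{} = 0
G(2) = mex{0} = 1
G(3) = mex{0,0} = 1
G(4) = mex{1,0} = 2
G(5) = mex{1,1} = 0
G(6) = mex{2,1} = 0
G(7) = mex{0,2} = 1
G(8) = mex{0,0} = 1
G(9) = mex{1,0} = 2
G(10) = mex{1,1} = 0
G(11) = mex{2,1} = 0
G(12) = mex{0,2} = 1
G(13) = mex{0,0} = 1
G(14) = mex{1,0} = 2
G(15) = mex{1,1} = 0
G(16) = mex{2,1} = 0
G(17) = mex{0,2} = 1
G(18) = mex{0,0} = 1
G(19) = mex{1,0} = 2
G(20) = mex{1,1} = 0

0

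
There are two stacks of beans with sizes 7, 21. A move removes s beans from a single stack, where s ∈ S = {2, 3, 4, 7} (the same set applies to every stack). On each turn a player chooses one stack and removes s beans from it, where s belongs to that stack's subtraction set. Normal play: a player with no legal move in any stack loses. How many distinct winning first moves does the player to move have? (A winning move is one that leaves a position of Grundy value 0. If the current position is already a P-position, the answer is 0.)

3

All stacks use S = {2, 3, 4, 7}:
n :  0  1  2  3  4  5  6  7  8  9 10 11 12 13 14 15 16 17 18 19 20 21
G :  0  0  1  1  2  2  0  3  1  4  2  0  0  1  1  2  2  0  3  1  4  2
Stack A: G(7) = 3.
Stack B: G(21) = 2.
Combined Grundy value = 3 ⊕ 2 = 1.
A winning move leaves total XOR = 0, i.e. changes one component's Grundy value g to g ⊕ X where X is the current total.
Stack A: need g' = 3⊕1 = 2. Options: 7−2→G=2, 7−3→G=2, 7−4→G=1, 7−7→G=0. Hits: 2.
Stack B: need g' = 2⊕1 = 3. Options: 21−2→G=1, 21−3→G=3, 21−4→G=0, 21−7→G=1. Hits: 1.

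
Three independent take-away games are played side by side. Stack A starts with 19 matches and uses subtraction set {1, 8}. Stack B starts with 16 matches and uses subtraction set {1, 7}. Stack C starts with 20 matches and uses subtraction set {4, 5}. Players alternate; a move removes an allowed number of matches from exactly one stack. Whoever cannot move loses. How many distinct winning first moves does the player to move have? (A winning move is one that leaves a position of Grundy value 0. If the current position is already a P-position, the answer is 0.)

Stack A, S = {1, 8}:
G(0) = 0
G(1) = mex{0} = 1
G(2) = mex{1} = 0
G(3) = mex{0} = 1
G(4) = mex{1} = 0
G(5) = mex{0} = 1
G(6) = mex{1} = 0
G(7) = mex{0} = 1
G(8) = mex{1,0} = 2
G(9) = mex{2,1} = 0
G(10) = mex{0,0} = 1
G(11) = mex{1,1} = 0
G(12) = mex{0,0} = 1
G(13) = mex{1,1} = 0
G(14) = mex{0,0} = 1
G(15) = mex{1,1} = 0
G(16) = mex{0,2} = 1
G(17) = mex{1,0} = 2
G(18) = mex{2,1} = 0
G(19) = mex{0,0} = 1
G_A(19) = 1.
Stack B, S = {1, 7}:
n :  0  1  2  3  4  5  6  7  8  9 10 11 12 13 14 15 16
G :  0  1  0  1  0  1  0  1  0  1  0  1  0  1  0  1  0
G_B(16) = 0.
Stack C, S = {4, 5}:
n :  0  1  2  3  4  5  6  7  8  9 10 11 12 13 14 15 16 17 18 19 20
G :  0  0  0  0  1  1  1  1  2  0  0  0  0  1  1  1  1  2  0  0  0
G_C(20) = 0.
Combined Grundy value = 1 ⊕ 0 ⊕ 0 = 1.
A winning move leaves total XOR = 0, i.e. changes one component's Grundy value g to g ⊕ X where X is the current total.
Stack A: need g' = 1⊕1 = 0. Options: 19−1→G=0, 19−8→G=0. Hits: 2.
Stack B: need g' = 0⊕1 = 1. Options: 16−1→G=1, 16−7→G=1. Hits: 2.
Stack C: need g' = 0⊕1 = 1. Options: 20−4→G=1, 20−5→G=1. Hits: 2.

6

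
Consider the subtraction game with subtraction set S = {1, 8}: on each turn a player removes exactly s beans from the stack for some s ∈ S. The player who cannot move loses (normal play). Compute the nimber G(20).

n :  0  1  2  3  4  5  6  7  8  9 10 11 12 13 14 15 16 17 18 19 20
G :  0  1  0  1  0  1  0  1  2  0  1  0  1  0  1  0  1  2  0  1  0

0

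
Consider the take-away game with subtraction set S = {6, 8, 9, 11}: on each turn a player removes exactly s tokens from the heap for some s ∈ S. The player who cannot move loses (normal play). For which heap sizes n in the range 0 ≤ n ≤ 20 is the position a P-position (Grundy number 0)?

n :  0  1  2  3  4  5  6  7  8  9 10 11 12 13 14 15 16 17 18 19 20
G :  0  0  0  0  0  0  1  1  1  1  1  1  2  2  2  2  2  0  0  0  0
P-positions are exactly the n with G(n) = 0.

0, 1, 2, 3, 4, 5, 17, 18, 19, 20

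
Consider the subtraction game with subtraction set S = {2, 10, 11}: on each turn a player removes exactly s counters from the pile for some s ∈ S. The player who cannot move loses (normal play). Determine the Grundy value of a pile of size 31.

1

n :  0  1  2  3  4  5  6  7  8  9 10 11 12 13 14 15 16 17 18 19 20 21 22 23 24 25 26 27 28 29 30 31
G :  0  0  1  1  0  0  1  1  0  0  1  1  2  0  3  1  2  0  3  1  2  0  0  1  1  0  0  1  1  0  0  1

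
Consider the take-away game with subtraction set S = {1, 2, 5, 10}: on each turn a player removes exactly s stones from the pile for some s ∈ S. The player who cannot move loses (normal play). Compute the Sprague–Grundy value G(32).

2

n :  0  1  2  3  4  5  6  7  8  9 10 11 12 13 14 15 16 17 18 19 20 21 22 23 24 25 26 27 28 29 30 31 32
G :  0  1  2  0  1  2  0  1  2  0  1  2  0  1  2  0  1  2  0  1  2  0  1  2  0  1  2  0  1  2  0  1  2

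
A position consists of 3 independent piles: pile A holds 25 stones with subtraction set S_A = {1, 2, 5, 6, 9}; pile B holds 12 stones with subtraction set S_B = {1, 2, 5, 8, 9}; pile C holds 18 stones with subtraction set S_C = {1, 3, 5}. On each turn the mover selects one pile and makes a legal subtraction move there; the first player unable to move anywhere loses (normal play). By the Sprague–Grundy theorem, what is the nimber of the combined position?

3

Pile A, S = {1, 2, 5, 6, 9}:
n :  0  1  2  3  4  5  6  7  8  9 10 11 12 13 14 15 16 17 18 19 20 21 22 23 24 25
G :  0  1  2  0  1  2  3  0  1  2  0  1  2  3  0  1  2  0  1  2  3  0  1  2  0  1
G_A(25) = 1.
Pile B, S = {1, 2, 5, 8, 9}:
G(0) = 0
G(1) = mex{0} = 1
G(2) = mex{1,0} = 2
G(3) = mex{2,1} = 0
G(4) = mex{0,2} = 1
G(5) = mex{1,0,0} = 2
G(6) = mex{2,1,1} = 0
G(7) = mex{0,2,2} = 1
G(8) = mex{1,0,0,0} = 2
G(9) = mex{2,1,1,1,0} = 3
G(10) = mex{3,2,2,2,1} = 0
G(11) = mex{0,3,0,0,2} = 1
G(12) = mex{1,0,1,1,0} = 2
G_B(12) = 2.
Pile C, S = {1, 3, 5}:
G(0) = 0
G(1) = mex{0} = 1
G(2) = mex{1} = 0
G(3) = mex{0,0} = 1
G(4) = mex{1,1} = 0
G(5) = mex{0,0,0} = 1
G(6) = mex{1,1,1} = 0
G(7) = mex{0,0,0} = 1
G(8) = mex{1,1,1} = 0
G(9) = mex{0,0,0} = 1
G(10) = mex{1,1,1} = 0
G(11) = mex{0,0,0} = 1
G(12) = mex{1,1,1} = 0
G(13) = mex{0,0,0} = 1
G(14) = mex{1,1,1} = 0
G(15) = mex{0,0,0} = 1
G(16) = mex{1,1,1} = 0
G(17) = mex{0,0,0} = 1
G(18) = mex{1,1,1} = 0
G_C(18) = 0.
Combined Grundy value = 1 ⊕ 2 ⊕ 0 = 3.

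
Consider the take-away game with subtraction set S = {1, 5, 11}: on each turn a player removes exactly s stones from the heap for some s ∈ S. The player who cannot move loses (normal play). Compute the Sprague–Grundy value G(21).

G(0) = 0
G(1) = mex{0} = 1
G(2) = mex{1} = 0
G(3) = mex{0} = 1
G(4) = mex{1} = 0
G(5) = mex{0,0} = 1
G(6) = mex{1,1} = 0
G(7) = mex{0,0} = 1
G(8) = mex{1,1} = 0
G(9) = mex{0,0} = 1
G(10) = mex{1,1} = 0
G(11) = mex{0,0,0} = 1
G(12) = mex{1,1,1} = 0
G(13) = mex{0,0,0} = 1
G(14) = mex{1,1,1} = 0
G(15) = mex{0,0,0} = 1
G(16) = mex{1,1,1} = 0
G(17) = mex{0,0,0} = 1
G(18) = mex{1,1,1} = 0
G(19) = mex{0,0,0} = 1
G(20) = mex{1,1,1} = 0
G(21) = mex{0,0,0} = 1

1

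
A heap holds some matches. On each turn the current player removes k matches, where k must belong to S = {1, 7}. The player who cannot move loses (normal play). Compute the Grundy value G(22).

G(0) = 0
G(1) = mex{0} = 1
G(2) = mex{1} = 0
G(3) = mex{0} = 1
G(4) = mex{1} = 0
G(5) = mex{0} = 1
G(6) = mex{1} = 0
G(7) = mex{0,0} = 1
G(8) = mex{1,1} = 0
G(9) = mex{0,0} = 1
G(10) = mex{1,1} = 0
G(11) = mex{0,0} = 1
G(12) = mex{1,1} = 0
G(13) = mex{0,0} = 1
G(14) = mex{1,1} = 0
G(15) = mex{0,0} = 1
G(16) = mex{1,1} = 0
G(17) = mex{0,0} = 1
G(18) = mex{1,1} = 0
G(19) = mex{0,0} = 1
G(20) = mex{1,1} = 0
G(21) = mex{0,0} = 1
G(22) = mex{1,1} = 0

0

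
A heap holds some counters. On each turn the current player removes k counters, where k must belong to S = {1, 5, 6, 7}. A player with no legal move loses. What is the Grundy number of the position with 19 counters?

G(0) = 0
G(1) = mex{0} = 1
G(2) = mex{1} = 0
G(3) = mex{0} = 1
G(4) = mex{1} = 0
G(5) = mex{0,0} = 1
G(6) = mex{1,1,0} = 2
G(7) = mex{2,0,1,0} = 3
G(8) = mex{3,1,0,1} = 2
G(9) = mex{2,0,1,0} = 3
G(10) = mex{3,1,0,1} = 2
G(11) = mex{2,2,1,0} = 3
G(12) = mex{3,3,2,1} = 0
G(13) = mex{0,2,3,2} = 1
G(14) = mex{1,3,2,3} = 0
G(15) = mex{0,2,3,2} = 1
G(16) = mex{1,3,2,3} = 0
G(17) = mex{0,0,3,2} = 1
G(18) = mex{1,1,0,3} = 2
G(19) = mex{2,0,1,0} = 3

3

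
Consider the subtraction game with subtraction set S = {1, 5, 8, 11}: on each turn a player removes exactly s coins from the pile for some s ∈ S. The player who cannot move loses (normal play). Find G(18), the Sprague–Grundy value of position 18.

0

G(0) = 0
G(1) = mex{0} = 1
G(2) = mex{1} = 0
G(3) = mex{0} = 1
G(4) = mex{1} = 0
G(5) = mex{0,0} = 1
G(6) = mex{1,1} = 0
G(7) = mex{0,0} = 1
G(8) = mex{1,1,0} = 2
G(9) = mex{2,0,1} = 3
G(10) = mex{3,1,0} = 2
G(11) = mex{2,0,1,0} = 3
G(12) = mex{3,1,0,1} = 2
G(13) = mex{2,2,1,0} = 3
G(14) = mex{3,3,0,1} = 2
G(15) = mex{2,2,1,0} = 3
G(16) = mex{3,3,2,1} = 0
G(17) = mex{0,2,3,0} = 1
G(18) = mex{1,3,2,1} = 0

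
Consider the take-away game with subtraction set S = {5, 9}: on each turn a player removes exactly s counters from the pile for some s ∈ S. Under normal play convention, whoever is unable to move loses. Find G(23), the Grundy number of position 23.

n :  0  1  2  3  4  5  6  7  8  9 10 11 12 13 14 15 16 17 18 19 20 21 22 23
G :  0  0  0  0  0  1  1  1  1  1  2  2  2  2  0  0  0  0  0  1  1  1  1  1

1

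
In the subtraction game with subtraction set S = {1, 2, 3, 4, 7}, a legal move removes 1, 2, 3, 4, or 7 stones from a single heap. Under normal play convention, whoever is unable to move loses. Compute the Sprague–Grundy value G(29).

n :  0  1  2  3  4  5  6  7  8  9 10 11 12 13 14 15 16 17 18 19 20 21 22 23 24 25 26 27 28 29
G :  0  1  2  3  4  0  1  2  3  4  0  1  2  3  4  0  1  2  3  4  0  1  2  3  4  0  1  2  3  4

4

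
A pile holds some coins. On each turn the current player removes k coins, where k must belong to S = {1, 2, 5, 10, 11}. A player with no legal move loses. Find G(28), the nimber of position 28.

1

n :  0  1  2  3  4  5  6  7  8  9 10 11 12 13 14 15 16 17 18 19 20 21 22 23 24 25 26 27 28
G :  0  1  2  0  1  2  0  1  2  0  1  2  0  1  2  0  1  2  0  1  2  0  1  2  0  1  2  0  1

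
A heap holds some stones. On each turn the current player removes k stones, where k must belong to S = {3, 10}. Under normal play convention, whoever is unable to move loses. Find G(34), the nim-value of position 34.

G(0) = 0
G(1) = mex{} = 0
G(2) = mex{} = 0
G(3) = mex{0} = 1
G(4) = mex{0} = 1
G(5) = mex{0} = 1
G(6) = mex{1} = 0
G(7) = mex{1} = 0
G(8) = mex{1} = 0
G(9) = mex{0} = 1
G(10) = mex{0,0} = 1
G(11) = mex{0,0} = 1
G(12) = mex{1,0} = 2
G(13) = mex{1,1} = 0
G(14) = mex{1,1} = 0
G(15) = mex{2,1} = 0
G(16) = mex{0,0} = 1
G(17) = mex{0,0} = 1
G(18) = mex{0,0} = 1
G(19) = mex{1,1} = 0
G(20) = mex{1,1} = 0
G(21) = mex{1,1} = 0
G(22) = mex{0,2} = 1
G(23) = mex{0,0} = 1
G(24) = mex{0,0} = 1
G(25) = mex{1,0} = 2
G(26) = mex{1,1} = 0
G(27) = mex{1,1} = 0
G(28) = mex{2,1} = 0
G(29) = mex{0,0} = 1
G(30) = mex{0,0} = 1
G(31) = mex{0,0} = 1
G(32) = mex{1,1} = 0
G(33) = mex{1,1} = 0
G(34) = mex{1,1} = 0

0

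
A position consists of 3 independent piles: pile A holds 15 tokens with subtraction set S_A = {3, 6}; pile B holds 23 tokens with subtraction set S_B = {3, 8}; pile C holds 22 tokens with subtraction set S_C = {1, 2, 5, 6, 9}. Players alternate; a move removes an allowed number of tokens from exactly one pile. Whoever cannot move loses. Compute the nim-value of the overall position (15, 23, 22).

Pile A, S = {3, 6}:
G(0) = 0
G(1) = mex{} = 0
G(2) = mex{} = 0
G(3) = mex{0} = 1
G(4) = mex{0} = 1
G(5) = mex{0} = 1
G(6) = mex{1,0} = 2
G(7) = mex{1,0} = 2
G(8) = mex{1,0} = 2
G(9) = mex{2,1} = 0
G(10) = mex{2,1} = 0
G(11) = mex{2,1} = 0
G(12) = mex{0,2} = 1
G(13) = mex{0,2} = 1
G(14) = mex{0,2} = 1
G(15) = mex{1,0} = 2
G_A(15) = 2.
Pile B, S = {3, 8}:
n :  0  1  2  3  4  5  6  7  8  9 10 11 12 13 14 15 16 17 18 19 20 21 22 23
G :  0  0  0  1  1  1  0  0  2  1  1  0  0  0  1  1  1  0  0  2  1  1  0  0
G_B(23) = 0.
Pile C, S = {1, 2, 5, 6, 9}:
G(0) = 0
G(1) = mex{0} = 1
G(2) = mex{1,0} = 2
G(3) = mex{2,1} = 0
G(4) = mex{0,2} = 1
G(5) = mex{1,0,0} = 2
G(6) = mex{2,1,1,0} = 3
G(7) = mex{3,2,2,1} = 0
G(8) = mex{0,3,0,2} = 1
G(9) = mex{1,0,1,0,0} = 2
G(10) = mex{2,1,2,1,1} = 0
G(11) = mex{0,2,3,2,2} = 1
G(12) = mex{1,0,0,3,0} = 2
G(13) = mex{2,1,1,0,1} = 3
G(14) = mex{3,2,2,1,2} = 0
G(15) = mex{0,3,0,2,3} = 1
G(16) = mex{1,0,1,0,0} = 2
G(17) = mex{2,1,2,1,1} = 0
G(18) = mex{0,2,3,2,2} = 1
G(19) = mex{1,0,0,3,0} = 2
G(20) = mex{2,1,1,0,1} = 3
G(21) = mex{3,2,2,1,2} = 0
G(22) = mex{0,3,0,2,3} = 1
G_C(22) = 1.
Combined Grundy value = 2 ⊕ 0 ⊕ 1 = 3.

3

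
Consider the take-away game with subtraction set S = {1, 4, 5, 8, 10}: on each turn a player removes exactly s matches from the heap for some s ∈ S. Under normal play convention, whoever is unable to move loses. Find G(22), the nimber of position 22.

n :  0  1  2  3  4  5  6  7  8  9 10 11 12 13 14 15 16 17 18 19 20 21 22
G :  0  1  0  1  2  3  2  3  4  0  1  0  1  2  3  2  3  4  0  1  0  1  2

2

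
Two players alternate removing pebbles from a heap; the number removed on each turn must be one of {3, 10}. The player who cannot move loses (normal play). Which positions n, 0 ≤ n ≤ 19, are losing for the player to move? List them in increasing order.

0, 1, 2, 6, 7, 8, 13, 14, 15, 19

G(0) = 0
G(1) = mex{} = 0
G(2) = mex{} = 0
G(3) = mex{0} = 1
G(4) = mex{0} = 1
G(5) = mex{0} = 1
G(6) = mex{1} = 0
G(7) = mex{1} = 0
G(8) = mex{1} = 0
G(9) = mex{0} = 1
G(10) = mex{0,0} = 1
G(11) = mex{0,0} = 1
G(12) = mex{1,0} = 2
G(13) = mex{1,1} = 0
G(14) = mex{1,1} = 0
G(15) = mex{2,1} = 0
G(16) = mex{0,0} = 1
G(17) = mex{0,0} = 1
G(18) = mex{0,0} = 1
G(19) = mex{1,1} = 0
P-positions are exactly the n with G(n) = 0.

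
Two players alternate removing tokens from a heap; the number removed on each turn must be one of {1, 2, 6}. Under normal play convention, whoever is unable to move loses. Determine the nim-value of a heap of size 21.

n :  0  1  2  3  4  5  6  7  8  9 10 11 12 13 14 15 16 17 18 19 20 21
G :  0  1  2  0  1  2  3  0  1  2  0  1  2  3  0  1  2  0  1  2  3  0

0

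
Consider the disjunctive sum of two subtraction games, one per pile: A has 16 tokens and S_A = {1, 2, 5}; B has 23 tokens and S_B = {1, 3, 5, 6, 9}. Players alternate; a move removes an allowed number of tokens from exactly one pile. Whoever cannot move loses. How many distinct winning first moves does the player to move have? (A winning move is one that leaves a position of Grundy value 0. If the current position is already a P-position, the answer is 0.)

Pile A, S = {1, 2, 5}:
G(0) = 0
G(1) = mex{0} = 1
G(2) = mex{1,0} = 2
G(3) = mex{2,1} = 0
G(4) = mex{0,2} = 1
G(5) = mex{1,0,0} = 2
G(6) = mex{2,1,1} = 0
G(7) = mex{0,2,2} = 1
G(8) = mex{1,0,0} = 2
G(9) = mex{2,1,1} = 0
G(10) = mex{0,2,2} = 1
G(11) = mex{1,0,0} = 2
G(12) = mex{2,1,1} = 0
G(13) = mex{0,2,2} = 1
G(14) = mex{1,0,0} = 2
G(15) = mex{2,1,1} = 0
G(16) = mex{0,2,2} = 1
G_A(16) = 1.
Pile B, S = {1, 3, 5, 6, 9}:
G(0) = 0
G(1) = mex{0} = 1
G(2) = mex{1} = 0
G(3) = mex{0,0} = 1
G(4) = mex{1,1} = 0
G(5) = mex{0,0,0} = 1
G(6) = mex{1,1,1,0} = 2
G(7) = mex{2,0,0,1} = 3
G(8) = mex{3,1,1,0} = 2
G(9) = mex{2,2,0,1,0} = 3
G(10) = mex{3,3,1,0,1} = 2
G(11) = mex{2,2,2,1,0} = 3
G(12) = mex{3,3,3,2,1} = 0
G(13) = mex{0,2,2,3,0} = 1
G(14) = mex{1,3,3,2,1} = 0
G(15) = mex{0,0,2,3,2} = 1
G(16) = mex{1,1,3,2,3} = 0
G(17) = mex{0,0,0,3,2} = 1
G(18) = mex{1,1,1,0,3} = 2
G(19) = mex{2,0,0,1,2} = 3
G(20) = mex{3,1,1,0,3} = 2
G(21) = mex{2,2,0,1,0} = 3
G(22) = mex{3,3,1,0,1} = 2
G(23) = mex{2,2,2,1,0} = 3
G_B(23) = 3.
Combined Grundy value = 1 ⊕ 3 = 2.
A winning move leaves total XOR = 0, i.e. changes one component's Grundy value g to g ⊕ X where X is the current total.
Pile A: need g' = 1⊕2 = 3. Options: 16−1→G=0, 16−2→G=2, 16−5→G=2. Hits: 0.
Pile B: need g' = 3⊕2 = 1. Options: 23−1→G=2, 23−3→G=2, 23−5→G=2, 23−6→G=1, 23−9→G=0. Hits: 1.

1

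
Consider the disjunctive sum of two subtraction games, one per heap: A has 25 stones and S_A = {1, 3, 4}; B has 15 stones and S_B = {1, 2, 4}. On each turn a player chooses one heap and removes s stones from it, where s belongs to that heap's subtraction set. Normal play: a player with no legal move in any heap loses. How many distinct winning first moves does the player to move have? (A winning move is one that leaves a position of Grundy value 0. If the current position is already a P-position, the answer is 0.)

3

Heap A, S = {1, 3, 4}:
G(0) = 0
G(1) = mex{0} = 1
G(2) = mex{1} = 0
G(3) = mex{0,0} = 1
G(4) = mex{1,1,0} = 2
G(5) = mex{2,0,1} = 3
G(6) = mex{3,1,0} = 2
G(7) = mex{2,2,1} = 0
G(8) = mex{0,3,2} = 1
G(9) = mex{1,2,3} = 0
G(10) = mex{0,0,2} = 1
G(11) = mex{1,1,0} = 2
G(12) = mex{2,0,1} = 3
G(13) = mex{3,1,0} = 2
G(14) = mex{2,2,1} = 0
G(15) = mex{0,3,2} = 1
G(16) = mex{1,2,3} = 0
G(17) = mex{0,0,2} = 1
G(18) = mex{1,1,0} = 2
G(19) = mex{2,0,1} = 3
G(20) = mex{3,1,0} = 2
G(21) = mex{2,2,1} = 0
G(22) = mex{0,3,2} = 1
G(23) = mex{1,2,3} = 0
G(24) = mex{0,0,2} = 1
G(25) = mex{1,1,0} = 2
G_A(25) = 2.
Heap B, S = {1, 2, 4}:
n :  0  1  2  3  4  5  6  7  8  9 10 11 12 13 14 15
G :  0  1  2  0  1  2  0  1  2  0  1  2  0  1  2  0
G_B(15) = 0.
Combined Grundy value = 2 ⊕ 0 = 2.
A winning move leaves total XOR = 0, i.e. changes one component's Grundy value g to g ⊕ X where X is the current total.
Heap A: need g' = 2⊕2 = 0. Options: 25−1→G=1, 25−3→G=1, 25−4→G=0. Hits: 1.
Heap B: need g' = 0⊕2 = 2. Options: 15−1→G=2, 15−2→G=1, 15−4→G=2. Hits: 2.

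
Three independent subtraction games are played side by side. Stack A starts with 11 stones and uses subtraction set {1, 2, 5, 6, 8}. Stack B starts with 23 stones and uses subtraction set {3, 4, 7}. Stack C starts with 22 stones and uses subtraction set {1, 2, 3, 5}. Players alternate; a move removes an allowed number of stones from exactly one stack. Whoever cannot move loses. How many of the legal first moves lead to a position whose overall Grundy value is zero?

3

Stack A, S = {1, 2, 5, 6, 8}:
G(0) = 0
G(1) = mex{0} = 1
G(2) = mex{1,0} = 2
G(3) = mex{2,1} = 0
G(4) = mex{0,2} = 1
G(5) = mex{1,0,0} = 2
G(6) = mex{2,1,1,0} = 3
G(7) = mex{3,2,2,1} = 0
G(8) = mex{0,3,0,2,0} = 1
G(9) = mex{1,0,1,0,1} = 2
G(10) = mex{2,1,2,1,2} = 0
G(11) = mex{0,2,3,2,0} = 1
G_A(11) = 1.
Stack B, S = {3, 4, 7}:
n :  0  1  2  3  4  5  6  7  8  9 10 11 12 13 14 15 16 17 18 19 20 21 22 23
G :  0  0  0  1  1  1  2  2  2  3  0  0  0  1  1  1  2  2  2  3  0  0  0  1
G_B(23) = 1.
Stack C, S = {1, 2, 3, 5}:
n :  0  1  2  3  4  5  6  7  8  9 10 11 12 13 14 15 16 17 18 19 20 21 22
G :  0  1  2  3  0  1  2  3  0  1  2  3  0  1  2  3  0  1  2  3  0  1  2
G_C(22) = 2.
Combined Grundy value = 1 ⊕ 1 ⊕ 2 = 2.
A winning move leaves total XOR = 0, i.e. changes one component's Grundy value g to g ⊕ X where X is the current total.
Stack A: need g' = 1⊕2 = 3. Options: 11−1→G=0, 11−2→G=2, 11−5→G=3, 11−6→G=2, 11−8→G=0. Hits: 1.
Stack B: need g' = 1⊕2 = 3. Options: 23−3→G=0, 23−4→G=3, 23−7→G=2. Hits: 1.
Stack C: need g' = 2⊕2 = 0. Options: 22−1→G=1, 22−2→G=0, 22−3→G=3, 22−5→G=1. Hits: 1.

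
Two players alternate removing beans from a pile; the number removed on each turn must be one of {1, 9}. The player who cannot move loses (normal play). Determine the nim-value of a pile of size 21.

n :  0  1  2  3  4  5  6  7  8  9 10 11 12 13 14 15 16 17 18 19 20 21
G :  0  1  0  1  0  1  0  1  0  1  0  1  0  1  0  1  0  1  0  1  0  1

1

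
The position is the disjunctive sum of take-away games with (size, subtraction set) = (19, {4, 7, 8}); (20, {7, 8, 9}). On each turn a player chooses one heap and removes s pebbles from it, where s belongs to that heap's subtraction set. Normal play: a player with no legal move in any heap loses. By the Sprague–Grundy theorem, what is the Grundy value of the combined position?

1

Heap A, S = {4, 7, 8}:
G(0) = 0
G(1) = mex{} = 0
G(2) = mex{} = 0
G(3) = mex{} = 0
G(4) = mex{0} = 1
G(5) = mex{0} = 1
G(6) = mex{0} = 1
G(7) = mex{0,0} = 1
G(8) = mex{1,0,0} = 2
G(9) = mex{1,0,0} = 2
G(10) = mex{1,0,0} = 2
G(11) = mex{1,1,0} = 2
G(12) = mex{2,1,1} = 0
G(13) = mex{2,1,1} = 0
G(14) = mex{2,1,1} = 0
G(15) = mex{2,2,1} = 0
G(16) = mex{0,2,2} = 1
G(17) = mex{0,2,2} = 1
G(18) = mex{0,2,2} = 1
G(19) = mex{0,0,2} = 1
G_A(19) = 1.
Heap B, S = {7, 8, 9}:
G(0) = 0
G(1) = mex{} = 0
G(2) = mex{} = 0
G(3) = mex{} = 0
G(4) = mex{} = 0
G(5) = mex{} = 0
G(6) = mex{} = 0
G(7) = mex{0} = 1
G(8) = mex{0,0} = 1
G(9) = mex{0,0,0} = 1
G(10) = mex{0,0,0} = 1
G(11) = mex{0,0,0} = 1
G(12) = mex{0,0,0} = 1
G(13) = mex{0,0,0} = 1
G(14) = mex{1,0,0} = 2
G(15) = mex{1,1,0} = 2
G(16) = mex{1,1,1} = 0
G(17) = mex{1,1,1} = 0
G(18) = mex{1,1,1} = 0
G(19) = mex{1,1,1} = 0
G(20) = mex{1,1,1} = 0
G_B(20) = 0.
Combined Grundy value = 1 ⊕ 0 = 1.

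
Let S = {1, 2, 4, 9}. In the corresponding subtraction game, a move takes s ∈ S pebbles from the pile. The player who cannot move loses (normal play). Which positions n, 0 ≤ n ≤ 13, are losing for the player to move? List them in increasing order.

0, 3, 6, 11

G(0) = 0
G(1) = mex{0} = 1
G(2) = mex{1,0} = 2
G(3) = mex{2,1} = 0
G(4) = mex{0,2,0} = 1
G(5) = mex{1,0,1} = 2
G(6) = mex{2,1,2} = 0
G(7) = mex{0,2,0} = 1
G(8) = mex{1,0,1} = 2
G(9) = mex{2,1,2,0} = 3
G(10) = mex{3,2,0,1} = 4
G(11) = mex{4,3,1,2} = 0
G(12) = mex{0,4,2,0} = 1
G(13) = mex{1,0,3,1} = 2
P-positions are exactly the n with G(n) = 0.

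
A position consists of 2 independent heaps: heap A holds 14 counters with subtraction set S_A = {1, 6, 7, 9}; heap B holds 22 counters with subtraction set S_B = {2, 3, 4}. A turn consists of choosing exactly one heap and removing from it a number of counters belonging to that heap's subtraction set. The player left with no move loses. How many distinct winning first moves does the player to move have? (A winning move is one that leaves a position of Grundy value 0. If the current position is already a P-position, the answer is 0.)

Heap A, S = {1, 6, 7, 9}:
n :  0  1  2  3  4  5  6  7  8  9 10 11 12 13 14
G :  0  1  0  1  0  1  2  3  2  3  2  3  0  1  0
G_A(14) = 0.
Heap B, S = {2, 3, 4}:
G(0) = 0
G(1) = mex{} = 0
G(2) = mex{0} = 1
G(3) = mex{0,0} = 1
G(4) = mex{1,0,0} = 2
G(5) = mex{1,1,0} = 2
G(6) = mex{2,1,1} = 0
G(7) = mex{2,2,1} = 0
G(8) = mex{0,2,2} = 1
G(9) = mex{0,0,2} = 1
G(10) = mex{1,0,0} = 2
G(11) = mex{1,1,0} = 2
G(12) = mex{2,1,1} = 0
G(13) = mex{2,2,1} = 0
G(14) = mex{0,2,2} = 1
G(15) = mex{0,0,2} = 1
G(16) = mex{1,0,0} = 2
G(17) = mex{1,1,0} = 2
G(18) = mex{2,1,1} = 0
G(19) = mex{2,2,1} = 0
G(20) = mex{0,2,2} = 1
G(21) = mex{0,0,2} = 1
G(22) = mex{1,0,0} = 2
G_B(22) = 2.
Combined Grundy value = 0 ⊕ 2 = 2.
A winning move leaves total XOR = 0, i.e. changes one component's Grundy value g to g ⊕ X where X is the current total.
Heap A: need g' = 0⊕2 = 2. Options: 14−1→G=1, 14−6→G=2, 14−7→G=3, 14−9→G=1. Hits: 1.
Heap B: need g' = 2⊕2 = 0. Options: 22−2→G=1, 22−3→G=0, 22−4→G=0. Hits: 2.

3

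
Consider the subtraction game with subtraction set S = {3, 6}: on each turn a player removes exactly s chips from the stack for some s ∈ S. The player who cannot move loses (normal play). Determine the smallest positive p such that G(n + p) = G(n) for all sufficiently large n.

9

n :  0  1  2  3  4  5  6  7  8  9 10 11 12 13 14 15 16 17 18 19
G :  0  0  0  1  1  1  2  2  2  0  0  0  1  1  1  2  2  2  0  0
G(n+9) = G(n) holds for n = 0,…,5 (a full window of length max(S) = 6), so the sequence is purely periodic with period 9.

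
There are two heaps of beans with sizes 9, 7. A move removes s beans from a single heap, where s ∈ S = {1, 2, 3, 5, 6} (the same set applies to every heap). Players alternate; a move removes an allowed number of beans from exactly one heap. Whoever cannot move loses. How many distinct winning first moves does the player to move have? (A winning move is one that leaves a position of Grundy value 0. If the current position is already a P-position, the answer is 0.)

4

All heaps use S = {1, 2, 3, 5, 6}:
n : 0 1 2 3 4 5 6 7 8 9
G : 0 1 2 3 0 1 2 3 0 1
Heap A: G(9) = 1.
Heap B: G(7) = 3.
Combined Grundy value = 1 ⊕ 3 = 2.
A winning move leaves total XOR = 0, i.e. changes one component's Grundy value g to g ⊕ X where X is the current total.
Heap A: need g' = 1⊕2 = 3. Options: 9−1→G=0, 9−2→G=3, 9−3→G=2, 9−5→G=0, 9−6→G=3. Hits: 2.
Heap B: need g' = 3⊕2 = 1. Options: 7−1→G=2, 7−2→G=1, 7−3→G=0, 7−5→G=2, 7−6→G=1. Hits: 2.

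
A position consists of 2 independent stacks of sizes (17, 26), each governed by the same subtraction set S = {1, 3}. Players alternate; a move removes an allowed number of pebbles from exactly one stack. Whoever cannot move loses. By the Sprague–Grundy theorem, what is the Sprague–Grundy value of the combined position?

All stacks use S = {1, 3}:
G(0) = 0
G(1) = mex{0} = 1
G(2) = mex{1} = 0
G(3) = mex{0,0} = 1
G(4) = mex{1,1} = 0
G(5) = mex{0,0} = 1
G(6) = mex{1,1} = 0
G(7) = mex{0,0} = 1
G(8) = mex{1,1} = 0
G(9) = mex{0,0} = 1
G(10) = mex{1,1} = 0
G(11) = mex{0,0} = 1
G(12) = mex{1,1} = 0
G(13) = mex{0,0} = 1
G(14) = mex{1,1} = 0
G(15) = mex{0,0} = 1
G(16) = mex{1,1} = 0
G(17) = mex{0,0} = 1
G(18) = mex{1,1} = 0
G(19) = mex{0,0} = 1
G(20) = mex{1,1} = 0
G(21) = mex{0,0} = 1
G(22) = mex{1,1} = 0
G(23) = mex{0,0} = 1
G(24) = mex{1,1} = 0
G(25) = mex{0,0} = 1
G(26) = mex{1,1} = 0
Stack A: G(17) = 1.
Stack B: G(26) = 0.
Combined Grundy value = 1 ⊕ 0 = 1.

1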